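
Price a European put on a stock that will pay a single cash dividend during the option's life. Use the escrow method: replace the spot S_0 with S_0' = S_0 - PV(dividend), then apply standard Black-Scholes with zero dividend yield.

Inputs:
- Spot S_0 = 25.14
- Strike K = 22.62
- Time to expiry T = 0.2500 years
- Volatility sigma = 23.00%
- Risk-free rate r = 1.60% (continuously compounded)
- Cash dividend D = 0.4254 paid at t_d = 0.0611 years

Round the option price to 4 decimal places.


PV(D) = D * exp(-r * t_d) = 0.4254 * 0.99902288 = 0.42498433
S_0' = S_0 - PV(D) = 25.1400 - 0.42498433 = 24.71501567
d1 = (ln(S_0'/K) + (r + sigma^2/2)*T) / (sigma*sqrt(T)) = 0.86251313
d2 = d1 - sigma*sqrt(T) = 0.74751313
exp(-rT) = 0.99600799
N(-d1) = 0.19420261; N(-d2) = 0.22737694
P = K * exp(-rT) * N(-d2) - S_0' * N(-d1) = 22.6200 * 0.99600799 * 0.22737694 - 24.71501567 * 0.19420261 = 0.3230

Answer: Price = 0.3230


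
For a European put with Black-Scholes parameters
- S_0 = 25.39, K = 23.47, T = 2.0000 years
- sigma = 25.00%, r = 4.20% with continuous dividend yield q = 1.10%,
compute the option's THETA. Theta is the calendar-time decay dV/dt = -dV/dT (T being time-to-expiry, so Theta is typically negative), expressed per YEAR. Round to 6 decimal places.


d1 = 0.5745451501; d2 = 0.2209917595
phi(d1) = 0.3382433751; exp(-qT) = 0.9782402351; exp(-rT) = 0.9194312561
Theta = -S*exp(-qT)*phi(d1)*sigma/(2*sqrt(T)) + r*K*exp(-rT)*N(-d2) - q*S*exp(-qT)*N(-d1)
N(-d1) = 0.2827994784; N(-d2) = 0.4125494247; sqrt(T) = 1.4142135624
Term 1 = -25.3900 * 0.9782402351 * 0.3382433751 * 0.2500 / (2 * 1.4142135624) = -0.7425616851
Term 2 = 0.0420 * 23.4700 * 0.9194312561 * 0.4125494247 = 0.3739018632
Term 3 = -0.0110 * 25.3900 * 0.9782402351 * 0.2827994784 = -0.0772644134
Theta = -0.7425616851 + (0.3739018632) + (-0.0772644134) = -0.445924

Answer: Theta = -0.445924


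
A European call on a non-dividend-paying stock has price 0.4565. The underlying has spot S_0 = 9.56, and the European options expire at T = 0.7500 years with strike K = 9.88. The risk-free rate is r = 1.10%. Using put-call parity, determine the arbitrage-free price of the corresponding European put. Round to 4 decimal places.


Answer: Put price = 0.6953

Derivation:
Put-call parity: C - P = S_0 * exp(-qT) - K * exp(-rT).
S_0 * exp(-qT) = 9.5600 * 1.00000000 = 9.56000000
K * exp(-rT) = 9.8800 * 0.99178394 = 9.79882531
P = C - S*exp(-qT) + K*exp(-rT)
P = 0.4565 - 9.56000000 + 9.79882531 = 0.6953


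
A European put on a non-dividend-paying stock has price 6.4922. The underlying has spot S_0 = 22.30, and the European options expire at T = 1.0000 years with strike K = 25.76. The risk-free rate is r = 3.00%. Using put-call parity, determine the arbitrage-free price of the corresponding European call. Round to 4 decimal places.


Put-call parity: C - P = S_0 * exp(-qT) - K * exp(-rT).
S_0 * exp(-qT) = 22.3000 * 1.00000000 = 22.30000000
K * exp(-rT) = 25.7600 * 0.97044553 = 24.99867694
C = P + S*exp(-qT) - K*exp(-rT)
C = 6.4922 + 22.30000000 - 24.99867694 = 3.7935

Answer: Call price = 3.7935


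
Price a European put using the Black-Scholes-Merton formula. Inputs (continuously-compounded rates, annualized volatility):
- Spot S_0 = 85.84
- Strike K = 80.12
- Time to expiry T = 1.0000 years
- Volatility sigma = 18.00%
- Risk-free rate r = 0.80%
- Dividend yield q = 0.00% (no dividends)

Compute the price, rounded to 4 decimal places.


Answer: Price = 3.2806

Derivation:
d1 = (ln(S/K) + (r - q + 0.5*sigma^2) * T) / (sigma * sqrt(T)) = 0.51755326
d2 = d1 - sigma * sqrt(T) = 0.33755326
exp(-rT) = 0.99203191; exp(-qT) = 1.00000000
P = K * exp(-rT) * N(-d2) - S_0 * exp(-qT) * N(-d1)
N(-d1) = 0.30238500; N(-d2) = 0.36784993
P = 80.1200 * 0.99203191 * 0.36784993 - 85.8400 * 1.00000000 * 0.30238500 = 3.2806


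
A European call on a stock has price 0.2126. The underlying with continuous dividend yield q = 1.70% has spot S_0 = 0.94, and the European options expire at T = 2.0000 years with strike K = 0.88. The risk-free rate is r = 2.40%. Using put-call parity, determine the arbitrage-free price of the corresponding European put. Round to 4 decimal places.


Put-call parity: C - P = S_0 * exp(-qT) - K * exp(-rT).
S_0 * exp(-qT) = 0.9400 * 0.96657150 = 0.90857721
K * exp(-rT) = 0.8800 * 0.95313379 = 0.83875773
P = C - S*exp(-qT) + K*exp(-rT)
P = 0.2126 - 0.90857721 + 0.83875773 = 0.1428

Answer: Put price = 0.1428


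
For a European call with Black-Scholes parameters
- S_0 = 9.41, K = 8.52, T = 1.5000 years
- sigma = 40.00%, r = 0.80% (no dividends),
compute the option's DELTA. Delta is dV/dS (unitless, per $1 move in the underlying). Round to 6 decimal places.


d1 = 0.4722547082; d2 = -0.0176432403
phi(d1) = 0.3568460624; exp(-qT) = 1.0000000000; exp(-rT) = 0.9880717129
N(d1) = 0.6816275028
Delta = exp(-qT) * N(d1) = 1.0000000000 * 0.6816275028 = 0.681628

Answer: Delta = 0.681628


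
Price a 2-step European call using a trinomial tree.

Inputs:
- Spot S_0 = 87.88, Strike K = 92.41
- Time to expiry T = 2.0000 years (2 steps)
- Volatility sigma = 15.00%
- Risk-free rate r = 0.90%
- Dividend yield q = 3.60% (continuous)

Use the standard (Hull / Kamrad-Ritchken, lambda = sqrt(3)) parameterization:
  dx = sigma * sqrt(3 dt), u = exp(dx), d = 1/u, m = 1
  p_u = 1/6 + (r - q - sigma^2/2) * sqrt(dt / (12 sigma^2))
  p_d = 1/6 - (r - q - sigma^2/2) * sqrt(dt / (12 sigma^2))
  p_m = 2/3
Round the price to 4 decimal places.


Answer: Price = V(0,0) = 3.0959

Derivation:
dt = T/N = 1.000000; dx = sigma*sqrt(3*dt) = 0.259808
u = exp(dx) = 1.296681; d = 1/u = 0.771200
p_u = 0.093055, p_m = 0.666667, p_d = 0.240279
Discount per step: exp(-r*dt) = 0.991040
Stock lattice S(k, j) with j the centered position index:
  k=0: S(0,+0) = 87.8800
  k=1: S(1,-1) = 67.7731; S(1,+0) = 87.8800; S(1,+1) = 113.9523
  k=2: S(2,-2) = 52.2666; S(2,-1) = 67.7731; S(2,+0) = 87.8800; S(2,+1) = 113.9523; S(2,+2) = 147.7597
Terminal payoffs V(N, j) = max(S_T - K, 0):
  V(2,-2) = 0.000000; V(2,-1) = 0.000000; V(2,+0) = 0.000000; V(2,+1) = 21.542292; V(2,+2) = 55.349727
Backward induction: V(k, j) = exp(-r*dt) * [p_u * V(k+1, j+1) + p_m * V(k+1, j) + p_d * V(k+1, j-1)]
  V(1,-1) = exp(-r*dt) * [p_u*0.000000 + p_m*0.000000 + p_d*0.000000] = 0.000000
  V(1,+0) = exp(-r*dt) * [p_u*21.542292 + p_m*0.000000 + p_d*0.000000] = 1.986647
  V(1,+1) = exp(-r*dt) * [p_u*55.349727 + p_m*21.542292 + p_d*0.000000] = 19.337249
  V(0,+0) = exp(-r*dt) * [p_u*19.337249 + p_m*1.986647 + p_d*0.000000] = 3.095861


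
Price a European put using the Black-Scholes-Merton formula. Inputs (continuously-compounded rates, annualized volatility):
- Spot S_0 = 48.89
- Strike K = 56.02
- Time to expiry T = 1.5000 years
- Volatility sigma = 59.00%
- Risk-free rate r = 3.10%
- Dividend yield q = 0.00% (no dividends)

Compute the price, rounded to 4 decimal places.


d1 = (ln(S/K) + (r - q + 0.5*sigma^2) * T) / (sigma * sqrt(T)) = 0.23725330
d2 = d1 - sigma * sqrt(T) = -0.48534618
exp(-rT) = 0.95456456; exp(-qT) = 1.00000000
P = K * exp(-rT) * N(-d2) - S_0 * exp(-qT) * N(-d1)
N(-d1) = 0.40623015; N(-d2) = 0.68628460
P = 56.0200 * 0.95456456 * 0.68628460 - 48.8900 * 1.00000000 * 0.40623015 = 16.8383

Answer: Price = 16.8383


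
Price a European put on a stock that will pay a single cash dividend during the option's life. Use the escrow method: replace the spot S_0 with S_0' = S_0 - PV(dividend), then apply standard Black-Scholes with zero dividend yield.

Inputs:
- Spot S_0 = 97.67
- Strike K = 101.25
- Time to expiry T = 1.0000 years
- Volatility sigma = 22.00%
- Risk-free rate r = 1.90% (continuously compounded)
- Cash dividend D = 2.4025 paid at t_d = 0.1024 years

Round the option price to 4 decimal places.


PV(D) = D * exp(-r * t_d) = 2.4025 * 0.99805629 = 2.39783024
S_0' = S_0 - PV(D) = 97.6700 - 2.39783024 = 95.27216976
d1 = (ln(S_0'/K) + (r + sigma^2/2)*T) / (sigma*sqrt(T)) = -0.08024984
d2 = d1 - sigma*sqrt(T) = -0.30024984
exp(-rT) = 0.98117936
N(-d1) = 0.53198073; N(-d2) = 0.61800671
P = K * exp(-rT) * N(-d2) - S_0' * N(-d1) = 101.2500 * 0.98117936 * 0.61800671 - 95.27216976 * 0.53198073 = 10.7126

Answer: Price = 10.7126


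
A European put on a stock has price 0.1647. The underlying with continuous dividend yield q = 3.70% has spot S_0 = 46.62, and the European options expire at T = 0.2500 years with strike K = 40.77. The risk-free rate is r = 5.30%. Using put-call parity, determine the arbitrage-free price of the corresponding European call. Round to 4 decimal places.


Put-call parity: C - P = S_0 * exp(-qT) - K * exp(-rT).
S_0 * exp(-qT) = 46.6200 * 0.99079265 = 46.19075333
K * exp(-rT) = 40.7700 * 0.98683739 = 40.23336059
C = P + S*exp(-qT) - K*exp(-rT)
C = 0.1647 + 46.19075333 - 40.23336059 = 6.1221

Answer: Call price = 6.1221


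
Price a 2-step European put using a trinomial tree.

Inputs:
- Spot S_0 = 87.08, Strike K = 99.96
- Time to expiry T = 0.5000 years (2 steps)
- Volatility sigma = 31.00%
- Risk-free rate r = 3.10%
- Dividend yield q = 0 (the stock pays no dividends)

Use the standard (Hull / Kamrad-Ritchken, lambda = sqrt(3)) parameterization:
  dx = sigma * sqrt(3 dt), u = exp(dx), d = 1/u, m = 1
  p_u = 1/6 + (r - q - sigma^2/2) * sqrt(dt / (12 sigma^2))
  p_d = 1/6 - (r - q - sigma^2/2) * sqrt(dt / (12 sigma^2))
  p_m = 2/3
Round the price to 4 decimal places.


dt = T/N = 0.250000; dx = sigma*sqrt(3*dt) = 0.268468
u = exp(dx) = 1.307959; d = 1/u = 0.764550
p_u = 0.158728, p_m = 0.666667, p_d = 0.174605
Discount per step: exp(-r*dt) = 0.992280
Stock lattice S(k, j) with j the centered position index:
  k=0: S(0,+0) = 87.0800
  k=1: S(1,-1) = 66.5770; S(1,+0) = 87.0800; S(1,+1) = 113.8971
  k=2: S(2,-2) = 50.9015; S(2,-1) = 66.5770; S(2,+0) = 87.0800; S(2,+1) = 113.8971; S(2,+2) = 148.9727
Terminal payoffs V(N, j) = max(K - S_T, 0):
  V(2,-2) = 49.058546; V(2,-1) = 33.382987; V(2,+0) = 12.880000; V(2,+1) = 0.000000; V(2,+2) = 0.000000
Backward induction: V(k, j) = exp(-r*dt) * [p_u * V(k+1, j+1) + p_m * V(k+1, j) + p_d * V(k+1, j-1)]
  V(1,-1) = exp(-r*dt) * [p_u*12.880000 + p_m*33.382987 + p_d*49.058546] = 32.611898
  V(1,+0) = exp(-r*dt) * [p_u*0.000000 + p_m*12.880000 + p_d*33.382987] = 14.304223
  V(1,+1) = exp(-r*dt) * [p_u*0.000000 + p_m*0.000000 + p_d*12.880000] = 2.231554
  V(0,+0) = exp(-r*dt) * [p_u*2.231554 + p_m*14.304223 + p_d*32.611898] = 15.464253

Answer: Price = V(0,0) = 15.4643


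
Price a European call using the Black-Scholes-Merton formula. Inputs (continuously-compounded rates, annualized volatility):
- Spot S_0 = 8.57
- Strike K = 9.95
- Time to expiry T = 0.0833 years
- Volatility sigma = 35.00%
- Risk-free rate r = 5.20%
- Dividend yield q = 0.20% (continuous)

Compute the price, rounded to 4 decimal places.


Answer: Price = 0.0314

Derivation:
d1 = (ln(S/K) + (r - q + 0.5*sigma^2) * T) / (sigma * sqrt(T)) = -1.38629100
d2 = d1 - sigma * sqrt(T) = -1.48730709
exp(-rT) = 0.99567777; exp(-qT) = 0.99983341
C = S_0 * exp(-qT) * N(d1) - K * exp(-rT) * N(d2)
N(d1) = 0.08282903; N(d2) = 0.06846686
C = 8.5700 * 0.99983341 * 0.08282903 - 9.9500 * 0.99567777 * 0.06846686 = 0.0314


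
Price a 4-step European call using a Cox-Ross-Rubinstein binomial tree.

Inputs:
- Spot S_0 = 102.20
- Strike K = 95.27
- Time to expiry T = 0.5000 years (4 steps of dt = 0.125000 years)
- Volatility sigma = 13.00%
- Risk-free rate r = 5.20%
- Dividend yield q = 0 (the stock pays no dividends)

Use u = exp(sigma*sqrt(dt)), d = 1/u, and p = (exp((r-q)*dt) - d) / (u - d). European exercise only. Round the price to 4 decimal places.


dt = T/N = 0.125000
u = exp(sigma*sqrt(dt)) = 1.047035; d = 1/u = 0.955078
p = (exp((r-q)*dt) - d) / (u - d) = 0.559428
Discount per step: exp(-r*dt) = 0.993521
Stock lattice S(k, i) with i counting down-moves:
  k=0: S(0,0) = 102.2000
  k=1: S(1,0) = 107.0069; S(1,1) = 97.6090
  k=2: S(2,0) = 112.0400; S(2,1) = 102.2000; S(2,2) = 93.2242
  k=3: S(3,0) = 117.3097; S(3,1) = 107.0069; S(3,2) = 97.6090; S(3,3) = 89.0365
  k=4: S(4,0) = 122.8273; S(4,1) = 112.0400; S(4,2) = 102.2000; S(4,3) = 93.2242; S(4,4) = 85.0368
Terminal payoffs V(N, i) = max(S_T - K, 0):
  V(4,0) = 27.557317; V(4,1) = 16.769956; V(4,2) = 6.930000; V(4,3) = 0.000000; V(4,4) = 0.000000
Backward induction: V(k, i) = exp(-r*dt) * [p * V(k+1, i) + (1-p) * V(k+1, i+1)].
  V(3,0) = exp(-r*dt) * [p*27.557317 + (1-p)*16.769956] = 22.656953
  V(3,1) = exp(-r*dt) * [p*16.769956 + (1-p)*6.930000] = 12.354179
  V(3,2) = exp(-r*dt) * [p*6.930000 + (1-p)*0.000000] = 3.851715
  V(3,3) = exp(-r*dt) * [p*0.000000 + (1-p)*0.000000] = 0.000000
  V(2,0) = exp(-r*dt) * [p*22.656953 + (1-p)*12.354179] = 18.000451
  V(2,1) = exp(-r*dt) * [p*12.354179 + (1-p)*3.851715] = 8.552456
  V(2,2) = exp(-r*dt) * [p*3.851715 + (1-p)*0.000000] = 2.140795
  V(1,0) = exp(-r*dt) * [p*18.000451 + (1-p)*8.552456] = 13.748270
  V(1,1) = exp(-r*dt) * [p*8.552456 + (1-p)*2.140795] = 5.690546
  V(0,0) = exp(-r*dt) * [p*13.748270 + (1-p)*5.690546] = 10.132185

Answer: Price = V(0,0) = 10.1322


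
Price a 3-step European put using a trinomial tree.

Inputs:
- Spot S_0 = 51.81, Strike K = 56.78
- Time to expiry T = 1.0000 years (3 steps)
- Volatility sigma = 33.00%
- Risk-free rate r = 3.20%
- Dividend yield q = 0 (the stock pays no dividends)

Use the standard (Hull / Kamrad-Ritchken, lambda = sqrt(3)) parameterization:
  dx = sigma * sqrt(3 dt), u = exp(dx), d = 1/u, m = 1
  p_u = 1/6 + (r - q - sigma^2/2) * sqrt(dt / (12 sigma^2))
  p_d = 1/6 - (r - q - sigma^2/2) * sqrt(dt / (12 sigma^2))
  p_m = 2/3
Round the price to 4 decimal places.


Answer: Price = V(0,0) = 8.7741

Derivation:
dt = T/N = 0.333333; dx = sigma*sqrt(3*dt) = 0.330000
u = exp(dx) = 1.390968; d = 1/u = 0.718924
p_u = 0.155328, p_m = 0.666667, p_d = 0.178005
Discount per step: exp(-r*dt) = 0.989390
Stock lattice S(k, j) with j the centered position index:
  k=0: S(0,+0) = 51.8100
  k=1: S(1,-1) = 37.2474; S(1,+0) = 51.8100; S(1,+1) = 72.0661
  k=2: S(2,-2) = 26.7781; S(2,-1) = 37.2474; S(2,+0) = 51.8100; S(2,+1) = 72.0661; S(2,+2) = 100.2416
  k=3: S(3,-3) = 19.2514; S(3,-2) = 26.7781; S(3,-1) = 37.2474; S(3,+0) = 51.8100; S(3,+1) = 72.0661; S(3,+2) = 100.2416; S(3,+3) = 139.4329
Terminal payoffs V(N, j) = max(K - S_T, 0):
  V(3,-3) = 37.528612; V(3,-2) = 30.001932; V(3,-1) = 19.532561; V(3,+0) = 4.970000; V(3,+1) = 0.000000; V(3,+2) = 0.000000; V(3,+3) = 0.000000
Backward induction: V(k, j) = exp(-r*dt) * [p_u * V(k+1, j+1) + p_m * V(k+1, j) + p_d * V(k+1, j-1)]
  V(2,-2) = exp(-r*dt) * [p_u*19.532561 + p_m*30.001932 + p_d*37.528612] = 29.400249
  V(2,-1) = exp(-r*dt) * [p_u*4.970000 + p_m*19.532561 + p_d*30.001932] = 18.931171
  V(2,+0) = exp(-r*dt) * [p_u*0.000000 + p_m*4.970000 + p_d*19.532561] = 6.718184
  V(2,+1) = exp(-r*dt) * [p_u*0.000000 + p_m*0.000000 + p_d*4.970000] = 0.875299
  V(2,+2) = exp(-r*dt) * [p_u*0.000000 + p_m*0.000000 + p_d*0.000000] = 0.000000
  V(1,-1) = exp(-r*dt) * [p_u*6.718184 + p_m*18.931171 + p_d*29.400249] = 18.697193
  V(1,+0) = exp(-r*dt) * [p_u*0.875299 + p_m*6.718184 + p_d*18.931171] = 7.899876
  V(1,+1) = exp(-r*dt) * [p_u*0.000000 + p_m*0.875299 + p_d*6.718184] = 1.760524
  V(0,+0) = exp(-r*dt) * [p_u*1.760524 + p_m*7.899876 + p_d*18.697193] = 8.774146


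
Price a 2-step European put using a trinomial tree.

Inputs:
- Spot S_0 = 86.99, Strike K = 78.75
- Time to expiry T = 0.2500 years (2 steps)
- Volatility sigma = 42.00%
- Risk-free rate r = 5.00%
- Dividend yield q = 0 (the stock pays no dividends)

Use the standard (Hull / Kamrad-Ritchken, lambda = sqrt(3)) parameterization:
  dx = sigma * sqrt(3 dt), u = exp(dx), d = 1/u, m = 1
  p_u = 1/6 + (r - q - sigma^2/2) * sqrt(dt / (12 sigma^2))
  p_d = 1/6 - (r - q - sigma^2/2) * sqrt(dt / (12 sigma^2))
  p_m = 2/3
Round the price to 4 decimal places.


Answer: Price = V(0,0) = 3.4792

Derivation:
dt = T/N = 0.125000; dx = sigma*sqrt(3*dt) = 0.257196
u = exp(dx) = 1.293299; d = 1/u = 0.773216
p_u = 0.157384, p_m = 0.666667, p_d = 0.175949
Discount per step: exp(-r*dt) = 0.993769
Stock lattice S(k, j) with j the centered position index:
  k=0: S(0,+0) = 86.9900
  k=1: S(1,-1) = 67.2621; S(1,+0) = 86.9900; S(1,+1) = 112.5041
  k=2: S(2,-2) = 52.0081; S(2,-1) = 67.2621; S(2,+0) = 86.9900; S(2,+1) = 112.5041; S(2,+2) = 145.5014
Terminal payoffs V(N, j) = max(K - S_T, 0):
  V(2,-2) = 26.741856; V(2,-1) = 11.487912; V(2,+0) = 0.000000; V(2,+1) = 0.000000; V(2,+2) = 0.000000
Backward induction: V(k, j) = exp(-r*dt) * [p_u * V(k+1, j+1) + p_m * V(k+1, j) + p_d * V(k+1, j-1)]
  V(1,-1) = exp(-r*dt) * [p_u*0.000000 + p_m*11.487912 + p_d*26.741856] = 12.286790
  V(1,+0) = exp(-r*dt) * [p_u*0.000000 + p_m*0.000000 + p_d*11.487912] = 2.008698
  V(1,+1) = exp(-r*dt) * [p_u*0.000000 + p_m*0.000000 + p_d*0.000000] = 0.000000
  V(0,+0) = exp(-r*dt) * [p_u*0.000000 + p_m*2.008698 + p_d*12.286790] = 3.479173


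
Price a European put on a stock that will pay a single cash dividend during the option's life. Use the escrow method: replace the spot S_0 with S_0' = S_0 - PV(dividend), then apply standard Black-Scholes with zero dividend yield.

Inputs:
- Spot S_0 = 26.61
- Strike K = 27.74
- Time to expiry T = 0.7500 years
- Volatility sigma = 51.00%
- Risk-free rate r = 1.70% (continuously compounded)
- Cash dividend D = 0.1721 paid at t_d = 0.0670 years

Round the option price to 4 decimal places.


Answer: Price = 5.1939

Derivation:
PV(D) = D * exp(-r * t_d) = 0.1721 * 0.99886165 = 0.17190409
S_0' = S_0 - PV(D) = 26.6100 - 0.17190409 = 26.43809591
d1 = (ln(S_0'/K) + (r + sigma^2/2)*T) / (sigma*sqrt(T)) = 0.14086912
d2 = d1 - sigma*sqrt(T) = -0.30080383
exp(-rT) = 0.98733094
N(-d1) = 0.44398667; N(-d2) = 0.61821796
P = K * exp(-rT) * N(-d2) - S_0' * N(-d1) = 27.7400 * 0.98733094 * 0.61821796 - 26.43809591 * 0.44398667 = 5.1939


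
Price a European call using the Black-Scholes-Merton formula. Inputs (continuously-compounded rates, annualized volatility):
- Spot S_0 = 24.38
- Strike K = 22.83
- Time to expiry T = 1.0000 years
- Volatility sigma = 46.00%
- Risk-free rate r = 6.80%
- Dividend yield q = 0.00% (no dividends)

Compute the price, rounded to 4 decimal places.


Answer: Price = 5.8538

Derivation:
d1 = (ln(S/K) + (r - q + 0.5*sigma^2) * T) / (sigma * sqrt(T)) = 0.52062536
d2 = d1 - sigma * sqrt(T) = 0.06062536
exp(-rT) = 0.93426047; exp(-qT) = 1.00000000
C = S_0 * exp(-qT) * N(d1) - K * exp(-rT) * N(d2)
N(d1) = 0.69868611; N(d2) = 0.52417121
C = 24.3800 * 1.00000000 * 0.69868611 - 22.8300 * 0.93426047 * 0.52417121 = 5.8538


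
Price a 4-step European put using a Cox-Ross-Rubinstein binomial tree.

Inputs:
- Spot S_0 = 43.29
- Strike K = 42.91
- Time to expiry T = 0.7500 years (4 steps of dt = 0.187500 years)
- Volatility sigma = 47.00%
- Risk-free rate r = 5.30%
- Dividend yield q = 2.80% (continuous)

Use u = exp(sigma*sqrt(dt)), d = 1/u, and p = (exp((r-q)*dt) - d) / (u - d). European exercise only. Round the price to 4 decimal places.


dt = T/N = 0.187500
u = exp(sigma*sqrt(dt)) = 1.225705; d = 1/u = 0.815857
p = (exp((r-q)*dt) - d) / (u - d) = 0.460760
Discount per step: exp(-r*dt) = 0.990112
Stock lattice S(k, i) with i counting down-moves:
  k=0: S(0,0) = 43.2900
  k=1: S(1,0) = 53.0608; S(1,1) = 35.3185
  k=2: S(2,0) = 65.0368; S(2,1) = 43.2900; S(2,2) = 28.8148
  k=3: S(3,0) = 79.7159; S(3,1) = 53.0608; S(3,2) = 35.3185; S(3,3) = 23.5088
  k=4: S(4,0) = 97.7082; S(4,1) = 65.0368; S(4,2) = 43.2900; S(4,3) = 28.8148; S(4,4) = 19.1798
Terminal payoffs V(N, i) = max(K - S_T, 0):
  V(4,0) = 0.000000; V(4,1) = 0.000000; V(4,2) = 0.000000; V(4,3) = 14.095183; V(4,4) = 23.730197
Backward induction: V(k, i) = exp(-r*dt) * [p * V(k+1, i) + (1-p) * V(k+1, i+1)].
  V(3,0) = exp(-r*dt) * [p*0.000000 + (1-p)*0.000000] = 0.000000
  V(3,1) = exp(-r*dt) * [p*0.000000 + (1-p)*0.000000] = 0.000000
  V(3,2) = exp(-r*dt) * [p*0.000000 + (1-p)*14.095183] = 7.525530
  V(3,3) = exp(-r*dt) * [p*14.095183 + (1-p)*23.730197] = 19.100016
  V(2,0) = exp(-r*dt) * [p*0.000000 + (1-p)*0.000000] = 0.000000
  V(2,1) = exp(-r*dt) * [p*0.000000 + (1-p)*7.525530] = 4.017940
  V(2,2) = exp(-r*dt) * [p*7.525530 + (1-p)*19.100016] = 13.630825
  V(1,0) = exp(-r*dt) * [p*0.000000 + (1-p)*4.017940] = 2.145210
  V(1,1) = exp(-r*dt) * [p*4.017940 + (1-p)*13.630825] = 9.110605
  V(0,0) = exp(-r*dt) * [p*2.145210 + (1-p)*9.110605] = 5.842877

Answer: Price = V(0,0) = 5.8429


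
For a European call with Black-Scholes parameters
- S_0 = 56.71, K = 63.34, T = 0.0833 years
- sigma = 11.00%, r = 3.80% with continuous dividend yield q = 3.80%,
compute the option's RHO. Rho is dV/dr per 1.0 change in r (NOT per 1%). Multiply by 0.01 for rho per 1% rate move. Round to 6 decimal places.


Answer: Rho = 0.001230

Derivation:
d1 = -3.4667637203; d2 = -3.4985116337
phi(d1) = 0.0009797982; exp(-qT) = 0.9968396046; exp(-rT) = 0.9968396046
N(d2) = 0.0002339313
Rho = K*T*exp(-rT)*N(d2) = 63.3400 * 0.0833 * 0.9968396046 * 0.0002339313 = 0.001230


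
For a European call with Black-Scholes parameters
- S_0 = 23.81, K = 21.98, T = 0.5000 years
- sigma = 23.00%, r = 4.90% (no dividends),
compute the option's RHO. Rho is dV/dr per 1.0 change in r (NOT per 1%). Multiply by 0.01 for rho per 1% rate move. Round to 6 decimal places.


Answer: Rho = 7.642166

Derivation:
d1 = 0.7236943474; d2 = 0.5610597877
phi(d1) = 0.3070313905; exp(-qT) = 1.0000000000; exp(-rT) = 0.9757976889
N(d2) = 0.7126216100
Rho = K*T*exp(-rT)*N(d2) = 21.9800 * 0.5000 * 0.9757976889 * 0.7126216100 = 7.642166


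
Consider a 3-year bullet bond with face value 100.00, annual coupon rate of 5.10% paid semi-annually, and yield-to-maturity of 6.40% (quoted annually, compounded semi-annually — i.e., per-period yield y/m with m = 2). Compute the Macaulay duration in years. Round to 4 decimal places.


Answer: Macaulay duration = 2.8157 years

Derivation:
Coupon per period c = face * coupon_rate / m = 2.550000
Periods per year m = 2; per-period yield y/m = 0.032000
Number of cashflows N = 6
Cashflows (t years, CF_t, discount factor 1/(1+y/m)^(m*t), PV):
  t = 0.5000: CF_t = 2.550000, DF = 0.968992, PV = 2.470930
  t = 1.0000: CF_t = 2.550000, DF = 0.938946, PV = 2.394312
  t = 1.5000: CF_t = 2.550000, DF = 0.909831, PV = 2.320070
  t = 2.0000: CF_t = 2.550000, DF = 0.881620, PV = 2.248130
  t = 2.5000: CF_t = 2.550000, DF = 0.854283, PV = 2.178420
  t = 3.0000: CF_t = 102.550000, DF = 0.827793, PV = 84.890185
Price P = sum_t PV_t = 96.502048
Macaulay numerator sum_t t * PV_t:
  t * PV_t at t = 0.5000: 1.235465
  t * PV_t at t = 1.0000: 2.394312
  t * PV_t at t = 1.5000: 3.480105
  t * PV_t at t = 2.0000: 4.496260
  t * PV_t at t = 2.5000: 5.446051
  t * PV_t at t = 3.0000: 254.670556
Macaulay duration D = (sum_t t * PV_t) / P = 271.722749 / 96.502048 = 2.815720


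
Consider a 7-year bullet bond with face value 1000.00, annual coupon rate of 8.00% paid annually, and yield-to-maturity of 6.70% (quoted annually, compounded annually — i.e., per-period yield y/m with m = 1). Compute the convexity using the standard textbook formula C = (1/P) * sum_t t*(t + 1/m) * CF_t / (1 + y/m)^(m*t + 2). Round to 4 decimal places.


Coupon per period c = face * coupon_rate / m = 80.000000
Periods per year m = 1; per-period yield y/m = 0.067000
Number of cashflows N = 7
Cashflows (t years, CF_t, discount factor 1/(1+y/m)^(m*t), PV):
  t = 1.0000: CF_t = 80.000000, DF = 0.937207, PV = 74.976570
  t = 2.0000: CF_t = 80.000000, DF = 0.878357, PV = 70.268575
  t = 3.0000: CF_t = 80.000000, DF = 0.823203, PV = 65.856209
  t = 4.0000: CF_t = 80.000000, DF = 0.771511, PV = 61.720908
  t = 5.0000: CF_t = 80.000000, DF = 0.723066, PV = 57.845275
  t = 6.0000: CF_t = 80.000000, DF = 0.677663, PV = 54.213004
  t = 7.0000: CF_t = 1080.000000, DF = 0.635110, PV = 685.918979
Price P = sum_t PV_t = 1070.799520
Convexity numerator sum_t t*(t + 1/m) * CF_t / (1+y/m)^(m*t + 2):
  t = 1.0000: term = 131.712419
  t = 2.0000: term = 370.325450
  t = 3.0000: term = 694.143300
  t = 4.0000: term = 1084.260074
  t = 5.0000: term = 1524.264397
  t = 6.0000: term = 1999.972030
  t = 7.0000: term = 33738.984572
Convexity = (1/P) * sum = 39543.662242 / 1070.799520 = 36.929100

Answer: Convexity = 36.9291


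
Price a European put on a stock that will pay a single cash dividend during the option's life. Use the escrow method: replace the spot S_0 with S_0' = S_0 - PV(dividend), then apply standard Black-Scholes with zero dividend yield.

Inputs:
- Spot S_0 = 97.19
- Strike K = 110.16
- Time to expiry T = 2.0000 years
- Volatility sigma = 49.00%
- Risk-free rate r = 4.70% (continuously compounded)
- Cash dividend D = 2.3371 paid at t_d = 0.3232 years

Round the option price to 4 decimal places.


PV(D) = D * exp(-r * t_d) = 2.3371 * 0.98492439 = 2.30186680
S_0' = S_0 - PV(D) = 97.1900 - 2.30186680 = 94.88813320
d1 = (ln(S_0'/K) + (r + sigma^2/2)*T) / (sigma*sqrt(T)) = 0.26677378
d2 = d1 - sigma*sqrt(T) = -0.42619087
exp(-rT) = 0.91028276
N(-d1) = 0.39482167; N(-d2) = 0.66501561
P = K * exp(-rT) * N(-d2) - S_0' * N(-d1) = 110.1600 * 0.91028276 * 0.66501561 - 94.88813320 * 0.39482167 = 29.2217

Answer: Price = 29.2217


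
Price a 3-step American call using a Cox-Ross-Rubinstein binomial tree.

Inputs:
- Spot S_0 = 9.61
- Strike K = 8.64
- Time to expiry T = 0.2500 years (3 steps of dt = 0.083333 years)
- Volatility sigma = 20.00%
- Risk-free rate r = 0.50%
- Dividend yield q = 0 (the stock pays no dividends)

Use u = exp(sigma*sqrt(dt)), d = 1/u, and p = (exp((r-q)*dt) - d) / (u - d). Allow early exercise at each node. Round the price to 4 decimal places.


Answer: Price = V(0,0) = 1.0551

Derivation:
dt = T/N = 0.083333
u = exp(sigma*sqrt(dt)) = 1.059434; d = 1/u = 0.943900
p = (exp((r-q)*dt) - d) / (u - d) = 0.489177
Discount per step: exp(-r*dt) = 0.999583
Stock lattice S(k, i) with i counting down-moves:
  k=0: S(0,0) = 9.6100
  k=1: S(1,0) = 10.1812; S(1,1) = 9.0709
  k=2: S(2,0) = 10.7863; S(2,1) = 9.6100; S(2,2) = 8.5620
  k=3: S(3,0) = 11.4273; S(3,1) = 10.1812; S(3,2) = 9.0709; S(3,3) = 8.0817
Terminal payoffs V(N, i) = max(S_T - K, 0):
  V(3,0) = 2.787347; V(3,1) = 1.541163; V(3,2) = 0.430879; V(3,3) = 0.000000
Backward induction: V(k, i) = exp(-r*dt) * [p * V(k+1, i) + (1-p) * V(k+1, i+1)]; then take max(V_cont, immediate exercise) for American.
  V(2,0) = exp(-r*dt) * [p*2.787347 + (1-p)*1.541163] = 2.149872; exercise = 2.146273; V(2,0) = max -> 2.149872
  V(2,1) = exp(-r*dt) * [p*1.541163 + (1-p)*0.430879] = 0.973599; exercise = 0.970000; V(2,1) = max -> 0.973599
  V(2,2) = exp(-r*dt) * [p*0.430879 + (1-p)*0.000000] = 0.210689; exercise = 0.000000; V(2,2) = max -> 0.210689
  V(1,0) = exp(-r*dt) * [p*2.149872 + (1-p)*0.973599] = 1.548360; exercise = 1.541163; V(1,0) = max -> 1.548360
  V(1,1) = exp(-r*dt) * [p*0.973599 + (1-p)*0.210689] = 0.583644; exercise = 0.430879; V(1,1) = max -> 0.583644
  V(0,0) = exp(-r*dt) * [p*1.548360 + (1-p)*0.583644] = 1.055122; exercise = 0.970000; V(0,0) = max -> 1.055122


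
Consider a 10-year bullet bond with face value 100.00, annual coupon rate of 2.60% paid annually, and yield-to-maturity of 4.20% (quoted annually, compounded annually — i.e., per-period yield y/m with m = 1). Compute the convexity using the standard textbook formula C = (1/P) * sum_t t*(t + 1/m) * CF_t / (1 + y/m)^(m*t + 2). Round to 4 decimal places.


Answer: Convexity = 85.8613

Derivation:
Coupon per period c = face * coupon_rate / m = 2.600000
Periods per year m = 1; per-period yield y/m = 0.042000
Number of cashflows N = 10
Cashflows (t years, CF_t, discount factor 1/(1+y/m)^(m*t), PV):
  t = 1.0000: CF_t = 2.600000, DF = 0.959693, PV = 2.495202
  t = 2.0000: CF_t = 2.600000, DF = 0.921010, PV = 2.394627
  t = 3.0000: CF_t = 2.600000, DF = 0.883887, PV = 2.298107
  t = 4.0000: CF_t = 2.600000, DF = 0.848260, PV = 2.205477
  t = 5.0000: CF_t = 2.600000, DF = 0.814069, PV = 2.116580
  t = 6.0000: CF_t = 2.600000, DF = 0.781257, PV = 2.031267
  t = 7.0000: CF_t = 2.600000, DF = 0.749766, PV = 1.949393
  t = 8.0000: CF_t = 2.600000, DF = 0.719545, PV = 1.870818
  t = 9.0000: CF_t = 2.600000, DF = 0.690543, PV = 1.795411
  t = 10.0000: CF_t = 102.600000, DF = 0.662709, PV = 67.993934
Price P = sum_t PV_t = 87.150816
Convexity numerator sum_t t*(t + 1/m) * CF_t / (1+y/m)^(m*t + 2):
  t = 1.0000: term = 4.596213
  t = 2.0000: term = 13.232860
  t = 3.0000: term = 25.398964
  t = 4.0000: term = 40.625342
  t = 5.0000: term = 58.481778
  t = 6.0000: term = 78.574366
  t = 7.0000: term = 100.543015
  t = 8.0000: term = 124.059108
  t = 9.0000: term = 148.823306
  t = 10.0000: term = 6888.543708
Convexity = (1/P) * sum = 7482.878661 / 87.150816 = 85.861258


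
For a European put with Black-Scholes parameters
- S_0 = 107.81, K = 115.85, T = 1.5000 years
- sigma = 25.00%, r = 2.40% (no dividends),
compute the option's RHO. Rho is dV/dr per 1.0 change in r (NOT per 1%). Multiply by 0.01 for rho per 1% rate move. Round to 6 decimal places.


Answer: Rho = -101.681878

Derivation:
d1 = 0.0357598319; d2 = -0.2704263860
phi(d1) = 0.3986872851; exp(-qT) = 1.0000000000; exp(-rT) = 0.9646402935
N(-d2) = 0.6065838785
Rho = -K*T*exp(-rT)*N(-d2) = -115.8500 * 1.5000 * 0.9646402935 * 0.6065838785 = -101.681878


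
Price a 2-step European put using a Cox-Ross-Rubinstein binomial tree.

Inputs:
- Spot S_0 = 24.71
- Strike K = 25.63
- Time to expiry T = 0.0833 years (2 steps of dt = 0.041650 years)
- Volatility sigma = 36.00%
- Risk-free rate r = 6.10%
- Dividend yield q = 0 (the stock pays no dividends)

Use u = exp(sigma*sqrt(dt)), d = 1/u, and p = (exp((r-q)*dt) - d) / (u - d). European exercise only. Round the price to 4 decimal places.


dt = T/N = 0.041650
u = exp(sigma*sqrt(dt)) = 1.076236; d = 1/u = 0.929164
p = (exp((r-q)*dt) - d) / (u - d) = 0.498938
Discount per step: exp(-r*dt) = 0.997463
Stock lattice S(k, i) with i counting down-moves:
  k=0: S(0,0) = 24.7100
  k=1: S(1,0) = 26.5938; S(1,1) = 22.9596
  k=2: S(2,0) = 28.6212; S(2,1) = 24.7100; S(2,2) = 21.3333
Terminal payoffs V(N, i) = max(K - S_T, 0):
  V(2,0) = 0.000000; V(2,1) = 0.920000; V(2,2) = 4.296726
Backward induction: V(k, i) = exp(-r*dt) * [p * V(k+1, i) + (1-p) * V(k+1, i+1)].
  V(1,0) = exp(-r*dt) * [p*0.000000 + (1-p)*0.920000] = 0.459808
  V(1,1) = exp(-r*dt) * [p*0.920000 + (1-p)*4.296726] = 2.605323
  V(0,0) = exp(-r*dt) * [p*0.459808 + (1-p)*2.605323] = 1.530950

Answer: Price = V(0,0) = 1.5310


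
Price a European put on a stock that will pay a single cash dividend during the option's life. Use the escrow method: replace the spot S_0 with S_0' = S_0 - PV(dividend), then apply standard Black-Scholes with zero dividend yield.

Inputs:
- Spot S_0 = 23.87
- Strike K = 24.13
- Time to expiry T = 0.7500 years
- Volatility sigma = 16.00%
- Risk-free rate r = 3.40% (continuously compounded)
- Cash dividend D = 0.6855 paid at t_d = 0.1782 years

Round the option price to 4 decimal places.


Answer: Price = 1.4638

Derivation:
PV(D) = D * exp(-r * t_d) = 0.6855 * 0.99395952 = 0.68135925
S_0' = S_0 - PV(D) = 23.8700 - 0.68135925 = 23.18864075
d1 = (ln(S_0'/K) + (r + sigma^2/2)*T) / (sigma*sqrt(T)) = -0.03387129
d2 = d1 - sigma*sqrt(T) = -0.17243536
exp(-rT) = 0.97482238
N(-d1) = 0.51351011; N(-d2) = 0.56845236
P = K * exp(-rT) * N(-d2) - S_0' * N(-d1) = 24.1300 * 0.97482238 * 0.56845236 - 23.18864075 * 0.51351011 = 1.4638


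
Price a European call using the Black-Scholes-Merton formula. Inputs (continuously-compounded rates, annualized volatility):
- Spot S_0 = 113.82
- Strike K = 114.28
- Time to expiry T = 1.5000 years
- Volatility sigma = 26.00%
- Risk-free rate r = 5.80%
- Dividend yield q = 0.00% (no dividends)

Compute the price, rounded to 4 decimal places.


d1 = (ln(S/K) + (r - q + 0.5*sigma^2) * T) / (sigma * sqrt(T)) = 0.41976301
d2 = d1 - sigma * sqrt(T) = 0.10132935
exp(-rT) = 0.91667710; exp(-qT) = 1.00000000
C = S_0 * exp(-qT) * N(d1) - K * exp(-rT) * N(d2)
N(d1) = 0.66267071; N(d2) = 0.54035549
C = 113.8200 * 1.00000000 * 0.66267071 - 114.2800 * 0.91667710 * 0.54035549 = 18.8187

Answer: Price = 18.8187


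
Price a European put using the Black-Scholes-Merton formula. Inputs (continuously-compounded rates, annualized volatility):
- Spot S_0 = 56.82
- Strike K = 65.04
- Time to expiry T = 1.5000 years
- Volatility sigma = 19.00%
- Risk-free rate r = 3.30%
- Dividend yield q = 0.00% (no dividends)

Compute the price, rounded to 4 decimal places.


Answer: Price = 8.4037

Derivation:
d1 = (ln(S/K) + (r - q + 0.5*sigma^2) * T) / (sigma * sqrt(T)) = -0.25156298
d2 = d1 - sigma * sqrt(T) = -0.48426450
exp(-rT) = 0.95170516; exp(-qT) = 1.00000000
P = K * exp(-rT) * N(-d2) - S_0 * exp(-qT) * N(-d1)
N(-d1) = 0.59931056; N(-d2) = 0.68590092
P = 65.0400 * 0.95170516 * 0.68590092 - 56.8200 * 1.00000000 * 0.59931056 = 8.4037


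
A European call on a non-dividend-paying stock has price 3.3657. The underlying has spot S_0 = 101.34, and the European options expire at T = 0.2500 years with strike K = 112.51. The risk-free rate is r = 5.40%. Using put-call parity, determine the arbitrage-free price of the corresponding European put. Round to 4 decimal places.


Answer: Put price = 13.0270

Derivation:
Put-call parity: C - P = S_0 * exp(-qT) - K * exp(-rT).
S_0 * exp(-qT) = 101.3400 * 1.00000000 = 101.34000000
K * exp(-rT) = 112.5100 * 0.98659072 = 111.00132149
P = C - S*exp(-qT) + K*exp(-rT)
P = 3.3657 - 101.34000000 + 111.00132149 = 13.0270


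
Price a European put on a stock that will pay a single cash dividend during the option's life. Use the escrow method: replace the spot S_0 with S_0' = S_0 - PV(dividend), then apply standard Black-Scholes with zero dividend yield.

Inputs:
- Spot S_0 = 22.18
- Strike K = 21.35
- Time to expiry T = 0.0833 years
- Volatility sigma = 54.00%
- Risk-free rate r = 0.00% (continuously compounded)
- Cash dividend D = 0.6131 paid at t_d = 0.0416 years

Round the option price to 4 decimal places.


Answer: Price = 1.2272

Derivation:
PV(D) = D * exp(-r * t_d) = 0.6131 * 1.00000000 = 0.61310000
S_0' = S_0 - PV(D) = 22.1800 - 0.61310000 = 21.56690000
d1 = (ln(S_0'/K) + (r + sigma^2/2)*T) / (sigma*sqrt(T)) = 0.14278247
d2 = d1 - sigma*sqrt(T) = -0.01307092
exp(-rT) = 1.00000000
N(-d1) = 0.44323099; N(-d2) = 0.50521440
P = K * exp(-rT) * N(-d2) - S_0' * N(-d1) = 21.3500 * 1.00000000 * 0.50521440 - 21.56690000 * 0.44323099 = 1.2272


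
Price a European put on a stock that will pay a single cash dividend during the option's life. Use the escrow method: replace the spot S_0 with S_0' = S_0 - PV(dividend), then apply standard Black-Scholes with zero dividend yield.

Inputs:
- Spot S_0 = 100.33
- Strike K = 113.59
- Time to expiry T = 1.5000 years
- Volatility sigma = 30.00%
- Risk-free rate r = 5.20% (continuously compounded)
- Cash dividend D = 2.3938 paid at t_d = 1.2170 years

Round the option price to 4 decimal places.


Answer: Price = 18.5531

Derivation:
PV(D) = D * exp(-r * t_d) = 2.3938 * 0.93867685 = 2.24700465
S_0' = S_0 - PV(D) = 100.3300 - 2.24700465 = 98.08299535
d1 = (ln(S_0'/K) + (r + sigma^2/2)*T) / (sigma*sqrt(T)) = -0.00348770
d2 = d1 - sigma*sqrt(T) = -0.37091116
exp(-rT) = 0.92496443
N(-d1) = 0.50139139; N(-d2) = 0.64464815
P = K * exp(-rT) * N(-d2) - S_0' * N(-d1) = 113.5900 * 0.92496443 * 0.64464815 - 98.08299535 * 0.50139139 = 18.5531


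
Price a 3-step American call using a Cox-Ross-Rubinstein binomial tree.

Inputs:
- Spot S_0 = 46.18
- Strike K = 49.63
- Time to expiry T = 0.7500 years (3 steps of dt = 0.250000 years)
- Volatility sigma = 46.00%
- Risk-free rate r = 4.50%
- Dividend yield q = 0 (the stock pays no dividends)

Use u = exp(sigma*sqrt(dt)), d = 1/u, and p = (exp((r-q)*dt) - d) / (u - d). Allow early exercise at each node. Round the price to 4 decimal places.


Answer: Price = V(0,0) = 7.0465

Derivation:
dt = T/N = 0.250000
u = exp(sigma*sqrt(dt)) = 1.258600; d = 1/u = 0.794534
p = (exp((r-q)*dt) - d) / (u - d) = 0.467131
Discount per step: exp(-r*dt) = 0.988813
Stock lattice S(k, i) with i counting down-moves:
  k=0: S(0,0) = 46.1800
  k=1: S(1,0) = 58.1221; S(1,1) = 36.6916
  k=2: S(2,0) = 73.1525; S(2,1) = 46.1800; S(2,2) = 29.1527
  k=3: S(3,0) = 92.0698; S(3,1) = 58.1221; S(3,2) = 36.6916; S(3,3) = 23.1628
Terminal payoffs V(N, i) = max(S_T - K, 0):
  V(3,0) = 42.439783; V(3,1) = 8.492148; V(3,2) = 0.000000; V(3,3) = 0.000000
Backward induction: V(k, i) = exp(-r*dt) * [p * V(k+1, i) + (1-p) * V(k+1, i+1)]; then take max(V_cont, immediate exercise) for American.
  V(2,0) = exp(-r*dt) * [p*42.439783 + (1-p)*8.492148] = 24.077745; exercise = 23.522537; V(2,0) = max -> 24.077745
  V(2,1) = exp(-r*dt) * [p*8.492148 + (1-p)*0.000000] = 3.922570; exercise = 0.000000; V(2,1) = max -> 3.922570
  V(2,2) = exp(-r*dt) * [p*0.000000 + (1-p)*0.000000] = 0.000000; exercise = 0.000000; V(2,2) = max -> 0.000000
  V(1,0) = exp(-r*dt) * [p*24.077745 + (1-p)*3.922570] = 13.188474; exercise = 8.492148; V(1,0) = max -> 13.188474
  V(1,1) = exp(-r*dt) * [p*3.922570 + (1-p)*0.000000] = 1.811856; exercise = 0.000000; V(1,1) = max -> 1.811856
  V(0,0) = exp(-r*dt) * [p*13.188474 + (1-p)*1.811856] = 7.046509; exercise = 0.000000; V(0,0) = max -> 7.046509


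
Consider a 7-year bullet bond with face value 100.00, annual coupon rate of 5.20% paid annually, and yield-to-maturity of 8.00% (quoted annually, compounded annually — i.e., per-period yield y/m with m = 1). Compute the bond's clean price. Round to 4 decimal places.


Answer: Price = 85.4222

Derivation:
Coupon per period c = face * coupon_rate / m = 5.200000
Periods per year m = 1; per-period yield y/m = 0.080000
Number of cashflows N = 7
Cashflows (t years, CF_t, discount factor 1/(1+y/m)^(m*t), PV):
  t = 1.0000: CF_t = 5.200000, DF = 0.925926, PV = 4.814815
  t = 2.0000: CF_t = 5.200000, DF = 0.857339, PV = 4.458162
  t = 3.0000: CF_t = 5.200000, DF = 0.793832, PV = 4.127928
  t = 4.0000: CF_t = 5.200000, DF = 0.735030, PV = 3.822155
  t = 5.0000: CF_t = 5.200000, DF = 0.680583, PV = 3.539033
  t = 6.0000: CF_t = 5.200000, DF = 0.630170, PV = 3.276882
  t = 7.0000: CF_t = 105.200000, DF = 0.583490, PV = 61.383190
Price P = sum_t PV_t = 85.422164


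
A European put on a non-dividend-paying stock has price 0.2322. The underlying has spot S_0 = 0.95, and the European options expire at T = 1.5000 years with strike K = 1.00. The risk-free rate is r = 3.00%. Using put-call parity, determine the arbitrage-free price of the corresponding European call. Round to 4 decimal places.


Answer: Call price = 0.2262

Derivation:
Put-call parity: C - P = S_0 * exp(-qT) - K * exp(-rT).
S_0 * exp(-qT) = 0.9500 * 1.00000000 = 0.95000000
K * exp(-rT) = 1.0000 * 0.95599748 = 0.95599748
C = P + S*exp(-qT) - K*exp(-rT)
C = 0.2322 + 0.95000000 - 0.95599748 = 0.2262


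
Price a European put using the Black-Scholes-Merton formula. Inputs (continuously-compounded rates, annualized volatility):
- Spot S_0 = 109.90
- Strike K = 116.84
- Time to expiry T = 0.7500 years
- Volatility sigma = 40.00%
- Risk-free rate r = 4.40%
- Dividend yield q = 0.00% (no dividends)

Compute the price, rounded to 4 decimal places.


Answer: Price = 16.9527

Derivation:
d1 = (ln(S/K) + (r - q + 0.5*sigma^2) * T) / (sigma * sqrt(T)) = 0.09169876
d2 = d1 - sigma * sqrt(T) = -0.25471140
exp(-rT) = 0.96753856; exp(-qT) = 1.00000000
P = K * exp(-rT) * N(-d2) - S_0 * exp(-qT) * N(-d1)
N(-d1) = 0.46346869; N(-d2) = 0.60052699
P = 116.8400 * 0.96753856 * 0.60052699 - 109.9000 * 1.00000000 * 0.46346869 = 16.9527


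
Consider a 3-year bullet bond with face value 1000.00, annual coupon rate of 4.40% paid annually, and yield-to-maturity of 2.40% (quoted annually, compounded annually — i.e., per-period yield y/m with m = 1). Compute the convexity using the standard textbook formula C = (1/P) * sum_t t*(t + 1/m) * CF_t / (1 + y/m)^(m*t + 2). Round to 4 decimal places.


Answer: Convexity = 10.8294

Derivation:
Coupon per period c = face * coupon_rate / m = 44.000000
Periods per year m = 1; per-period yield y/m = 0.024000
Number of cashflows N = 3
Cashflows (t years, CF_t, discount factor 1/(1+y/m)^(m*t), PV):
  t = 1.0000: CF_t = 44.000000, DF = 0.976562, PV = 42.968750
  t = 2.0000: CF_t = 44.000000, DF = 0.953674, PV = 41.961670
  t = 3.0000: CF_t = 1044.000000, DF = 0.931323, PV = 972.300768
Price P = sum_t PV_t = 1057.231188
Convexity numerator sum_t t*(t + 1/m) * CF_t / (1+y/m)^(m*t + 2):
  t = 1.0000: term = 81.956387
  t = 2.0000: term = 240.106601
  t = 3.0000: term = 11127.099242
Convexity = (1/P) * sum = 11449.162230 / 1057.231188 = 10.829384


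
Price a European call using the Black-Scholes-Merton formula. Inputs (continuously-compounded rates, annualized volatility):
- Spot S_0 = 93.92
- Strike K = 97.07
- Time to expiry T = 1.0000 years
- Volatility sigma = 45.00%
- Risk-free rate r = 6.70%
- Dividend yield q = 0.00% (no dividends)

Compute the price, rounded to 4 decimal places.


Answer: Price = 18.0566

Derivation:
d1 = (ln(S/K) + (r - q + 0.5*sigma^2) * T) / (sigma * sqrt(T)) = 0.30057997
d2 = d1 - sigma * sqrt(T) = -0.14942003
exp(-rT) = 0.93519520; exp(-qT) = 1.00000000
C = S_0 * exp(-qT) * N(d1) - K * exp(-rT) * N(d2)
N(d1) = 0.61813260; N(d2) = 0.44061111
C = 93.9200 * 1.00000000 * 0.61813260 - 97.0700 * 0.93519520 * 0.44061111 = 18.0566
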